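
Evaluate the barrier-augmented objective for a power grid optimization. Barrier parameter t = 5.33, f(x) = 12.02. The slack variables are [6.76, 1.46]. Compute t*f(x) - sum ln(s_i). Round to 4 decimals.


Step 1: Compute log-barrier.
ln values: [1.911, 0.3784]
phi = -(1.911 + 0.3784) = -2.2895
Step 2: Compute augmented objective.
t*f(x) = 5.33*12.02 = 64.0666
Total = 64.0666 - 2.2895 = 61.7771


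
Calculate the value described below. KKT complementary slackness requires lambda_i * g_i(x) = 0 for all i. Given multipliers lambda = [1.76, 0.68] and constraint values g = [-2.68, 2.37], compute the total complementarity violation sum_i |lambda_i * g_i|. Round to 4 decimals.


KKT complementary slackness check:
lambda_1 * g_1 = 1.76 * -2.68 = -4.7168
lambda_2 * g_2 = 0.68 * 2.37 = 1.6116
Total violation = 4.7168 + 1.6116 = 6.3284


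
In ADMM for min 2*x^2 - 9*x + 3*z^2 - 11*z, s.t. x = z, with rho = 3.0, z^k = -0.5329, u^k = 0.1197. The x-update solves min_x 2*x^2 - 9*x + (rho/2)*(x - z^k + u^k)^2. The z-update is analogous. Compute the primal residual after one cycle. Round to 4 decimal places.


ADMM iteration with rho = 3.0, z^k = -0.5329, u^k = 0.1197
Step 1: x-update.
Minimize 2*x^2 - 9*x + (3.0/2)*(x + 0.5329 + 0.1197)^2
FOC: (2*2 + 3.0)*x = 9 + 3.0*(-0.5329 - 0.1197)
x^{k+1} = 1.006
Step 2: z-update.
Minimize 3*z^2 - 11*z + (3.0/2)*(1.006 - z + 0.1197)^2
FOC: (2*3 + 3.0)*z = 11 + 3.0*(1.006 + 0.1197)
z^{k+1} = 1.5975
Step 3: u-update.
u^{k+1} = 0.1197 + 1.006 - 1.5975 = -0.4717
Step 4: Primal residual = |1.006 - 1.5975| = 0.5914


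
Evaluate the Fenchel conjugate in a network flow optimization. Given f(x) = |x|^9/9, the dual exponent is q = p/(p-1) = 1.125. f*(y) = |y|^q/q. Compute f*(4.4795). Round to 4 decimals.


The conjugate exponent q satisfies 1/p + 1/q = 1.
p = 9, so q = 9/(9 - 1) = 1.125
|y|^q = 4.4795^1.125 = 5.403
f*(4.4795) = 5.403 / 1.125 = 4.8026


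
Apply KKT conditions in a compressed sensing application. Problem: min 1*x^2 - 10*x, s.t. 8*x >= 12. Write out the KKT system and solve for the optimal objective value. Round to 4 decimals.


Step 1: Try lambda = 0 (constraint inactive).
Stationarity: 2*1*x - 10 = 0
x* = 10/(2*1) = 5.0
Check constraint: 8*5.0 = 40.0 >= 12 -- satisfied.
Step 2: Compute optimal value.
f(x*) = 1*5.0^2 - 10*5.0 = -25.0


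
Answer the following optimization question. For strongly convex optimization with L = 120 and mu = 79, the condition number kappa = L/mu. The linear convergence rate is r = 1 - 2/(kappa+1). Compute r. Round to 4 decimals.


Step 1: Compute the condition number.
kappa = L/mu = 120/79 = 1.519
Step 2: Compute the convergence rate.
r = 1 - 2/(kappa + 1) = 1 - 2*mu/(L + mu) = (L - mu)/(L + mu) = 41/199 = 0.206


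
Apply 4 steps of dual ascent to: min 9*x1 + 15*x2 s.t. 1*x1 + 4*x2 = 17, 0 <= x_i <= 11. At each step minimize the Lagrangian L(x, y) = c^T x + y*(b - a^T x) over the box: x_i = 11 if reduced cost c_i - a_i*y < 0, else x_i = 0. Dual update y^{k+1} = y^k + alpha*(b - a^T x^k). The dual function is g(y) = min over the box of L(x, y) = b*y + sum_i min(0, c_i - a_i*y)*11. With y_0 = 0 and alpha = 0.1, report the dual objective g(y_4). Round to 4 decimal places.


Dual ascent for LP: min 9*x1 + 15*x2, 1*x1 + 4*x2 = 17, 0 <= x_i <= 11
Step 1: y^k = 0.0, reduced costs: (9.0, 15.0)
  x^k = (0.0, 0.0), subgradient = b - a^T x = 17.0
  y^{k+1} = 0.0 + 0.1*17.0 = 1.7
Step 2: y^k = 1.7, reduced costs: (7.3, 8.2)
  x^k = (0.0, 0.0), subgradient = b - a^T x = 17.0
  y^{k+1} = 1.7 + 0.1*17.0 = 3.4
Step 3: y^k = 3.4, reduced costs: (5.6, 1.4)
  x^k = (0.0, 0.0), subgradient = b - a^T x = 17.0
  y^{k+1} = 3.4 + 0.1*17.0 = 5.1
Step 4: y^k = 5.1, reduced costs: (3.9, -5.4)
  x^k = (0.0, 11.0), subgradient = b - a^T x = -27.0
  y^{k+1} = 5.1 + 0.1*-27.0 = 2.4
Dual objective at y_4 = 2.4: reduced costs (6.6, 5.4), box minimizer x = (0.0, 0.0)
g(y_4) = b*y + (c1 - a1*y)*x1 + (c2 - a2*y)*x2 = 17*2.4 + 6.6*0.0 + 5.4*0.0 = 40.8 + 0.0 + 0.0 = 40.8


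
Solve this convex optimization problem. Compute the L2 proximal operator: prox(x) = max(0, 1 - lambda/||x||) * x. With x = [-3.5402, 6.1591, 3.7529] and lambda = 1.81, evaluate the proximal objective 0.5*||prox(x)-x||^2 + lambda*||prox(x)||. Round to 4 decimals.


Step 1: Compute ||x||.
||x|| = 8.0344
Step 2: Compute scaling factor.
scale = max(0, 1 - 1.81/8.0344) = 0.7747
Step 3: prox(x) = [-2.7427, 4.7716, 2.9074]
||prox(x)|| = 6.2244
Step 4: Proximal objective.
0.5*||prox-x||^2 = 1.6381
lambda*||prox|| = 11.2662
Total = 12.9042


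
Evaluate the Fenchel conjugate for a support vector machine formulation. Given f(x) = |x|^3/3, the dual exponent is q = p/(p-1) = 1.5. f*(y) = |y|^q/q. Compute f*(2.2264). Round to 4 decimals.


The conjugate exponent q satisfies 1/p + 1/q = 1.
p = 3, so q = 3/(3 - 1) = 1.5
|y|^q = 2.2264^1.5 = 3.322
f*(2.2264) = 3.322 / 1.5 = 2.2147


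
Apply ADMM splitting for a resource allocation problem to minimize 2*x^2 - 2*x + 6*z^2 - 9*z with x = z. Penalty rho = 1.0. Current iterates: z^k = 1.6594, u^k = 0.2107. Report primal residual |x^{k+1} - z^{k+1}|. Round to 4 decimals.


ADMM iteration with rho = 1.0, z^k = 1.6594, u^k = 0.2107
Step 1: x-update.
Minimize 2*x^2 - 2*x + (1.0/2)*(x - 1.6594 + 0.2107)^2
FOC: (2*2 + 1.0)*x = 2 + 1.0*(1.6594 - 0.2107)
x^{k+1} = 0.6897
Step 2: z-update.
Minimize 6*z^2 - 9*z + (1.0/2)*(0.6897 - z + 0.2107)^2
FOC: (2*6 + 1.0)*z = 9 + 1.0*(0.6897 + 0.2107)
z^{k+1} = 0.7616
Step 3: u-update.
u^{k+1} = 0.2107 + 0.6897 - 0.7616 = 0.1389
Step 4: Primal residual = |0.6897 - 0.7616| = 0.0718


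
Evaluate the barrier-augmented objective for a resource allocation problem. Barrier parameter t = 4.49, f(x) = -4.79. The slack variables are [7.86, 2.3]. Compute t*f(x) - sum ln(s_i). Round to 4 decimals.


Step 1: Compute log-barrier.
ln values: [2.0618, 0.8329]
phi = -(2.0618 + 0.8329) = -2.8947
Step 2: Compute augmented objective.
t*f(x) = 4.49*-4.79 = -21.5071
Total = -21.5071 - 2.8947 = -24.4018


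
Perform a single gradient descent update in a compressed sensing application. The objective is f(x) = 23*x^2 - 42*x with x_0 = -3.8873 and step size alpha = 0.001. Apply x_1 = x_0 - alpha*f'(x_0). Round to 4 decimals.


We compute the gradient at x_0 and apply the update.
f'(x) = 46*x - 42
f'(-3.8873) = 46*-3.8873 - 42 = -220.8158
x_1 = -3.8873 - 0.001*-220.8158 = -3.6665


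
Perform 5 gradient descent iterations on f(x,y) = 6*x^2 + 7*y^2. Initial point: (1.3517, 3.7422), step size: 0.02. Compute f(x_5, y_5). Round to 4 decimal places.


Gradient descent on f(x,y) = 6*x^2 + 7*y^2.
Starting point: (1.3517, 3.7422), alpha = 0.02
Step 1: grad_x = 2*6*1.3517 = 16.2204, grad_y = 2*7*3.7422 = 52.3908
  x_1 = 1.3517 - 0.02*16.2204 = 1.0273
  y_1 = 3.7422 - 0.02*52.3908 = 2.6944
Step 2: grad_x = 2*6*1.0273 = 12.3275, grad_y = 2*7*2.6944 = 37.7214
  x_2 = 1.0273 - 0.02*12.3275 = 0.7807
  y_2 = 2.6944 - 0.02*37.7214 = 1.94
Step 3: grad_x = 2*6*0.7807 = 9.3689, grad_y = 2*7*1.94 = 27.1594
  x_3 = 0.7807 - 0.02*9.3689 = 0.5934
  y_3 = 1.94 - 0.02*27.1594 = 1.3968
Step 4: grad_x = 2*6*0.5934 = 7.1204, grad_y = 2*7*1.3968 = 19.5548
  x_4 = 0.5934 - 0.02*7.1204 = 0.451
  y_4 = 1.3968 - 0.02*19.5548 = 1.0057
Step 5: grad_x = 2*6*0.451 = 5.4115, grad_y = 2*7*1.0057 = 14.0794
  x_5 = 0.451 - 0.02*5.4115 = 0.3427
  y_5 = 1.0057 - 0.02*14.0794 = 0.7241
f(0.3427, 0.7241) = 6*0.3427^2 + 7*0.7241^2 = 4.3749


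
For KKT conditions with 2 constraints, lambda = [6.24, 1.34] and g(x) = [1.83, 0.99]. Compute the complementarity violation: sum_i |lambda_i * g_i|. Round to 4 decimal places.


KKT complementary slackness check:
lambda_1 * g_1 = 6.24 * 1.83 = 11.4192
lambda_2 * g_2 = 1.34 * 0.99 = 1.3266
Total violation = 11.4192 + 1.3266 = 12.7458


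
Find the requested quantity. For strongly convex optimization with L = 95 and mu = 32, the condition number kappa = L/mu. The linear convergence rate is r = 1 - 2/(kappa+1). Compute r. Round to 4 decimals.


Step 1: Compute the condition number.
kappa = L/mu = 95/32 = 2.9688
Step 2: Compute the convergence rate.
r = 1 - 2/(kappa + 1) = 1 - 2*mu/(L + mu) = (L - mu)/(L + mu) = 63/127 = 0.4961


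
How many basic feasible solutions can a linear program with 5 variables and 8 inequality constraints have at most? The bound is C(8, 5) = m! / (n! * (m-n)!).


Each vertex corresponds to some choice of n active constraints out of m, so the number of vertices is at most C(m, n) = m! / (n!(m-n)!).
m = 8, n = 5
Numerator: 8 * 7 * 6 * 5 * 4
Denominator: 5! = 120
C(8, 5) = 56


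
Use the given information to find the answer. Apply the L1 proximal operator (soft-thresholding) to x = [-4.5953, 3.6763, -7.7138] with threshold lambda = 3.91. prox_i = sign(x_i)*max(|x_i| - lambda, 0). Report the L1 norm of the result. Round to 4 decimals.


Soft-thresholding with lambda = 3.91:
prox(-4.5953) = sign(-4.5953)*max(|-4.5953| - 3.91, 0) = -0.6853
prox(3.6763) = sign(3.6763)*max(|3.6763| - 3.91, 0) = 0.0
prox(-7.7138) = sign(-7.7138)*max(|-7.7138| - 3.91, 0) = -3.8038
prox(x) = [-0.6853, 0.0, -3.8038]
||prox(x)||_1 = 0.6853 + 0.0 + 3.8038 = 4.4891


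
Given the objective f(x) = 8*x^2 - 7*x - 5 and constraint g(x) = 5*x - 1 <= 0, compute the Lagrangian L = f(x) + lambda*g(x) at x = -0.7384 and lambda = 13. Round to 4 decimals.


Step 1: Evaluate f(x).
f(-0.7384) = 8*(-0.7384)^2 - 7*(-0.7384) - 5 = 4.5307
Step 2: Evaluate g(x).
g(-0.7384) = 5*-0.7384 - 1 = -4.692
Step 3: Compute Lagrangian.
L = 4.5307 + 13*-4.692 = -56.4653


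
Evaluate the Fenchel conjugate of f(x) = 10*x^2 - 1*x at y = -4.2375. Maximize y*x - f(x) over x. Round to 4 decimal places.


f*(y) = sup_x {y*x - a*x^2 - b*x} = sup_x {(y-b)*x - a*x^2}
FOC: (y - b) - 2a*x = 0 => x* = (y - b)/(2a)
x* = (-4.2375 + 1)/(2*10) = -0.1619
f*(-4.2375) = (y-b)^2/(4a) = (-4.2375 + 1)^2/(4*10)
= 10.4814/40 = 0.262


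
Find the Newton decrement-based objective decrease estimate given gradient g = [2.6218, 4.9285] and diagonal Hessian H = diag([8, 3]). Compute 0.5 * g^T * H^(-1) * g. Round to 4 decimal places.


Step 1: H is diagonal, so H^(-1) * g = [0.3277, 1.6428].
Step 2: g^T H^(-1) g = sum_i g_i^2 / H_ii
  = (2.6218)^2/8 + (4.9285)^2/3
  = 0.8592 + 8.0967 = 8.9559
Step 3: Objective decrease = 0.5 * g^T H^(-1) g = 4.478


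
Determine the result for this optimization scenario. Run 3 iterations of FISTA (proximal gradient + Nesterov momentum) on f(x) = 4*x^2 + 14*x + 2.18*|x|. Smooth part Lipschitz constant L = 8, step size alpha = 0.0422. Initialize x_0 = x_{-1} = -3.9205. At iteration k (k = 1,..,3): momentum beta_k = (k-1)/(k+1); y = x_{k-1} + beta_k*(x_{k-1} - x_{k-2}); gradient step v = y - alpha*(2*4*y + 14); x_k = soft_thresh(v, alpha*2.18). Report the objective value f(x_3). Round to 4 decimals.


FISTA on f(x) = 4*x^2 + 14*x + 2.18*|x|
L = 8, alpha = 0.0422
Iteration 1: beta = 0.0, y = -3.9205 + 0.0*(-3.9205 + 3.9205) = -3.9205
  grad(y) = -17.364, v = y - alpha*grad = -3.1877
  prox(v) = soft_thresh(-3.1877, 0.092) = -3.0957
Iteration 2: beta = 0.3333, y = -3.0957 + 0.3333*(-3.0957 + 3.9205) = -2.8208
  grad(y) = -8.5666, v = y - alpha*grad = -2.4593
  prox(v) = soft_thresh(-2.4593, 0.092) = -2.3673
Iteration 3: beta = 0.5, y = -2.3673 + 0.5*(-2.3673 + 3.0957) = -2.0031
  grad(y) = -2.0248, v = y - alpha*grad = -1.9177
  prox(v) = soft_thresh(-1.9177, 0.092) = -1.8257
f(x_3) = 4*(-1.8257)^2 + 14*(-1.8257) + 2.18*|-1.8257| = -8.2472


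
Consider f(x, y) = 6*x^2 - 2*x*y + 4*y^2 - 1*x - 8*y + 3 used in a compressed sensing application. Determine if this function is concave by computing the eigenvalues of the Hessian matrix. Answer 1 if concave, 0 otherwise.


The Hessian of f(x,y) = 6*x^2 - 2*x*y + 4*y^2 - 1*x - 8*y + 3 is:
H = [[12, -2], [-2, 8]]
Trace = 12 + 8 = 20
Determinant = 12*8 - (-2)^2 = 92
Discriminant = (20)^2 - 4*92 = 32.0
Eigenvalues: lambda_1 = 7.1716, lambda_2 = 12.8284
The function is not concave.

0


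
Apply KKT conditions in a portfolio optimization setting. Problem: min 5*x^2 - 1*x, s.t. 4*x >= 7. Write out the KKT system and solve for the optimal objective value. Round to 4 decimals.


Step 1: Try lambda = 0 (constraint inactive).
x_unc = 1/(2*5) = 0.1
Check: 4*0.1 = 0.4 < 7 -- violated!
Step 2: Constraint must be active: 4*x = 7
x* = 7/4 = 1.75
lambda = (2*5*1.75 - 1)/4 = 4.125
Step 3: Compute optimal value.
f(x*) = 5*1.75^2 - 1*1.75 = 13.5625


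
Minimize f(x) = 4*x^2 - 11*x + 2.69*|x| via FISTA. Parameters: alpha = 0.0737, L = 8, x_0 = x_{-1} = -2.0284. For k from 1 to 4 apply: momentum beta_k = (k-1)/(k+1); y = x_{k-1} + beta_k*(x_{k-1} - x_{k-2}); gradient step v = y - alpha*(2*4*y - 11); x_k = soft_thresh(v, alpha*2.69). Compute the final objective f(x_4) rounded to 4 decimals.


FISTA on f(x) = 4*x^2 - 11*x + 2.69*|x|
L = 8, alpha = 0.0737
Iteration 1: beta = 0.0, y = -2.0284 + 0.0*(-2.0284 + 2.0284) = -2.0284
  grad(y) = -27.2272, v = y - alpha*grad = -0.0218
  prox(v) = soft_thresh(-0.0218, 0.1983) = 0.0
Iteration 2: beta = 0.3333, y = 0.0 + 0.3333*(0.0 + 2.0284) = 0.6761
  grad(y) = -5.5909, v = y - alpha*grad = 1.0882
  prox(v) = soft_thresh(1.0882, 0.1983) = 0.8899
Iteration 3: beta = 0.5, y = 0.8899 + 0.5*(0.8899 - 0.0) = 1.3349
  grad(y) = -0.3208, v = y - alpha*grad = 1.3585
  prox(v) = soft_thresh(1.3585, 0.1983) = 1.1603
Iteration 4: beta = 0.6, y = 1.1603 + 0.6*(1.1603 - 0.8899) = 1.3225
  grad(y) = -0.42, v = y - alpha*grad = 1.3535
  prox(v) = soft_thresh(1.3535, 0.1983) = 1.1552
f(x_4) = 4*1.1552^2 - 11*1.1552 + 2.69*|1.1552| = -4.2618


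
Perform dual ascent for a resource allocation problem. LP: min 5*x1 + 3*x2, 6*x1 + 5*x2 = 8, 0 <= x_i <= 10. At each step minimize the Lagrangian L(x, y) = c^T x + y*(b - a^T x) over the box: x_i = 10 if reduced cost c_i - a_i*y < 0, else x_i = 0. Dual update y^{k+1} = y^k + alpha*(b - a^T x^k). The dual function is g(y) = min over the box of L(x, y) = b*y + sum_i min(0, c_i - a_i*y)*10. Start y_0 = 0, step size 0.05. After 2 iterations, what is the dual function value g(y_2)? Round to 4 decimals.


Dual ascent for LP: min 5*x1 + 3*x2, 6*x1 + 5*x2 = 8, 0 <= x_i <= 10
Step 1: y^k = 0.0, reduced costs: (5.0, 3.0)
  x^k = (0.0, 0.0), subgradient = b - a^T x = 8.0
  y^{k+1} = 0.0 + 0.05*8.0 = 0.4
Step 2: y^k = 0.4, reduced costs: (2.6, 1.0)
  x^k = (0.0, 0.0), subgradient = b - a^T x = 8.0
  y^{k+1} = 0.4 + 0.05*8.0 = 0.8
Dual objective at y_2 = 0.8: reduced costs (0.2, -1.0), box minimizer x = (0.0, 10.0)
g(y_2) = b*y + (c1 - a1*y)*x1 + (c2 - a2*y)*x2 = 8*0.8 + 0.2*0.0 + (-1.0)*10.0 = 6.4 + 0.0 - 10.0 = -3.6


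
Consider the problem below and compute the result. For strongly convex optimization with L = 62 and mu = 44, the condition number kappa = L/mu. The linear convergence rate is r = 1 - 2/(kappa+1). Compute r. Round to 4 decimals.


Step 1: Compute the condition number.
kappa = L/mu = 62/44 = 1.4091
Step 2: Compute the convergence rate.
r = 1 - 2/(kappa + 1) = 1 - 2*mu/(L + mu) = (L - mu)/(L + mu) = 18/106 = 0.1698


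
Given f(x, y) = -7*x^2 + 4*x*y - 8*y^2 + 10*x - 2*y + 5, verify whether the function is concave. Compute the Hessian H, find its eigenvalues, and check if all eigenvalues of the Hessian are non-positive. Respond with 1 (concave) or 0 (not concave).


The Hessian of f(x,y) = -7*x^2 + 4*x*y - 8*y^2 + 10*x - 2*y + 5 is:
H = [[-14, 4], [4, -16]]
Trace = -14 - 16 = -30
Determinant = -14*-16 - (4)^2 = 208
Discriminant = (-30)^2 - 4*208 = 68.0
Eigenvalues: lambda_1 = -19.1231, lambda_2 = -10.8769
The function is concave.

1


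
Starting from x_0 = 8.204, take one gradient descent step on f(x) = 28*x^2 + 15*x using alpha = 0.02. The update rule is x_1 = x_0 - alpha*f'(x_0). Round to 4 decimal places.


We compute the gradient at x_0 and apply the update.
f'(x) = 56*x + 15
f'(8.204) = 56*8.204 + 15 = 474.424
x_1 = 8.204 - 0.02*474.424 = -1.2845


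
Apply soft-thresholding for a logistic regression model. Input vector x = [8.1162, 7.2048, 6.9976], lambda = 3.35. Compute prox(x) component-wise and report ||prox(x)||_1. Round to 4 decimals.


Soft-thresholding with lambda = 3.35:
prox(8.1162) = sign(8.1162)*max(|8.1162| - 3.35, 0) = 4.7662
prox(7.2048) = sign(7.2048)*max(|7.2048| - 3.35, 0) = 3.8548
prox(6.9976) = sign(6.9976)*max(|6.9976| - 3.35, 0) = 3.6476
prox(x) = [4.7662, 3.8548, 3.6476]
||prox(x)||_1 = 4.7662 + 3.8548 + 3.6476 = 12.2686


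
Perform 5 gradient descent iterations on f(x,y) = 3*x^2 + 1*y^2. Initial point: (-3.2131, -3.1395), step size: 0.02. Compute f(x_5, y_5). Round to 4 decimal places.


Gradient descent on f(x,y) = 3*x^2 + 1*y^2.
Starting point: (-3.2131, -3.1395), alpha = 0.02
Step 1: grad_x = 2*3*-3.2131 = -19.2786, grad_y = 2*1*-3.1395 = -6.279
  x_1 = -3.2131 - 0.02*-19.2786 = -2.8275
  y_1 = -3.1395 - 0.02*-6.279 = -3.0139
Step 2: grad_x = 2*3*-2.8275 = -16.9652, grad_y = 2*1*-3.0139 = -6.0278
  x_2 = -2.8275 - 0.02*-16.9652 = -2.4882
  y_2 = -3.0139 - 0.02*-6.0278 = -2.8934
Step 3: grad_x = 2*3*-2.4882 = -14.9293, grad_y = 2*1*-2.8934 = -5.7867
  x_3 = -2.4882 - 0.02*-14.9293 = -2.1896
  y_3 = -2.8934 - 0.02*-5.7867 = -2.7776
Step 4: grad_x = 2*3*-2.1896 = -13.1378, grad_y = 2*1*-2.7776 = -5.5553
  x_4 = -2.1896 - 0.02*-13.1378 = -1.9269
  y_4 = -2.7776 - 0.02*-5.5553 = -2.6665
Step 5: grad_x = 2*3*-1.9269 = -11.5613, grad_y = 2*1*-2.6665 = -5.333
  x_5 = -1.9269 - 0.02*-11.5613 = -1.6957
  y_5 = -2.6665 - 0.02*-5.333 = -2.5599
f(-1.6957, -2.5599) = 3*(-1.6957)^2 + 1*(-2.5599)^2 = 15.1786


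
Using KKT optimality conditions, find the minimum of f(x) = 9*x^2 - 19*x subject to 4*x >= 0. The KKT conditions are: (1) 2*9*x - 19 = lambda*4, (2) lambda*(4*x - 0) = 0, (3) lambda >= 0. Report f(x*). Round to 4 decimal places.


Step 1: Try lambda = 0 (constraint inactive).
Stationarity: 2*9*x - 19 = 0
x* = 19/(2*9) = 19/18 = 1.0556 (rounded; the exact value 19/18 is used below)
Check constraint: 4*1.0556 = 4.2224 >= 0 -- satisfied.
Step 2: Compute optimal value.
f(x*) = 9*(19/18)^2 - 19*(19/18) = -10.0278


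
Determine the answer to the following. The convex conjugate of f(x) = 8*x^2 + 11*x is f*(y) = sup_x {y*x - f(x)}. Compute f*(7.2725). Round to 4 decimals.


f*(y) = sup_x {y*x - a*x^2 - b*x} = sup_x {(y-b)*x - a*x^2}
FOC: (y - b) - 2a*x = 0 => x* = (y - b)/(2a)
x* = (7.2725 - 11)/(2*8) = -0.233
f*(7.2725) = (y-b)^2/(4a) = (7.2725 - 11)^2/(4*8)
= 13.8943/32 = 0.4342


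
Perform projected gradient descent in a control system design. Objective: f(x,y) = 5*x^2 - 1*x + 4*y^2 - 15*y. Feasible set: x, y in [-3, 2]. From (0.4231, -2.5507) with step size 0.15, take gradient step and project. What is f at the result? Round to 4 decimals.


Step 1: Compute gradient at (0.4231, -2.5507).
grad_x = 2*5*0.4231 - 1 = 3.231
grad_y = 2*4*-2.5507 - 15 = -35.4056
Step 2: Gradient step.
x_raw = 0.4231 - 0.15*3.231 = -0.0616
y_raw = -2.5507 - 0.15*-35.4056 = 2.7601
Step 3: Project onto [-3, 2].
x_proj = clip(-0.0616) = -0.0616
y_proj = clip(2.7601) = 2.0
Step 4: Evaluate f.
f(-0.0616, 2.0) = -13.9195


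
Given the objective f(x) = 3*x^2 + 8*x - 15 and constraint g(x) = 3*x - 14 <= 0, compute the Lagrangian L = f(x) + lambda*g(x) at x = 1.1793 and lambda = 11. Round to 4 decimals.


Step 1: Evaluate f(x).
f(1.1793) = 3*1.1793^2 + 8*1.1793 - 15 = -1.3934
Step 2: Evaluate g(x).
g(1.1793) = 3*1.1793 - 14 = -10.4621
Step 3: Compute Lagrangian.
L = -1.3934 + 11*-10.4621 = -116.4765


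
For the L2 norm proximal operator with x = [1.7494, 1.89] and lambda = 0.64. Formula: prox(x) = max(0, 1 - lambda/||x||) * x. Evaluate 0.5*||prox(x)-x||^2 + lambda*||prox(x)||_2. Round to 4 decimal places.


Step 1: Compute ||x||.
||x|| = 2.5754
Step 2: Compute scaling factor.
scale = max(0, 1 - 0.64/2.5754) = 0.7515
Step 3: prox(x) = [1.3147, 1.4203]
||prox(x)|| = 1.9354
Step 4: Proximal objective.
0.5*||prox-x||^2 = 0.2048
lambda*||prox|| = 1.2387
Total = 1.4434


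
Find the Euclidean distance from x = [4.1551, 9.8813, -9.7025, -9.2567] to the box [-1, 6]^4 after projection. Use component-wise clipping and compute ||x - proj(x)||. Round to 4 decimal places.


Project each component onto [-1, 6].
clip(4.1551) = 4.1551, clip(9.8813) = 6.0, clip(-9.7025) = -1.0, clip(-9.2567) = -1.0
Projection = [4.1551, 6.0, -1.0, -1.0]
Squared diffs: [0.0, 15.0645, 75.7335, 68.1731]
Distance = sqrt(158.9711) = 12.6084


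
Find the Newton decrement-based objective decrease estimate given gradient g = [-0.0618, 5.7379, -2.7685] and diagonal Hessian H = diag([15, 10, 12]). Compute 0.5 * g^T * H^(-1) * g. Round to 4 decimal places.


Step 1: H is diagonal, so H^(-1) * g = [-0.0041, 0.5738, -0.2307].
Step 2: g^T H^(-1) g = sum_i g_i^2 / H_ii
  = (-0.0618)^2/15 + (5.7379)^2/10 + (-2.7685)^2/12
  = 0.0003 + 3.2923 + 0.6387 = 3.9313
Step 3: Objective decrease = 0.5 * g^T H^(-1) g = 1.9657


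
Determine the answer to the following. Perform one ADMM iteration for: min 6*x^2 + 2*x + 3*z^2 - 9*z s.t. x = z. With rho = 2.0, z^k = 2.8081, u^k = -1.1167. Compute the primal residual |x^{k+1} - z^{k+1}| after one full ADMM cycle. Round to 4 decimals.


ADMM iteration with rho = 2.0, z^k = 2.8081, u^k = -1.1167
Step 1: x-update.
Minimize 6*x^2 + 2*x + (2.0/2)*(x - 2.8081 - 1.1167)^2
FOC: (2*6 + 2.0)*x = -2 + 2.0*(2.8081 + 1.1167)
x^{k+1} = 0.4178
Step 2: z-update.
Minimize 3*z^2 - 9*z + (2.0/2)*(0.4178 - z - 1.1167)^2
FOC: (2*3 + 2.0)*z = 9 + 2.0*(0.4178 - 1.1167)
z^{k+1} = 0.9503
Step 3: u-update.
u^{k+1} = -1.1167 + 0.4178 - 0.9503 = -1.6492
Step 4: Primal residual = |0.4178 - 0.9503| = 0.5325


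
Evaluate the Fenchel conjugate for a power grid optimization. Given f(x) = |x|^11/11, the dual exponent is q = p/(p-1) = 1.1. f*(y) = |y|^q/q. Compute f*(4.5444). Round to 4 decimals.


The conjugate exponent q satisfies 1/p + 1/q = 1.
p = 11, so q = 11/(11 - 1) = 1.1
|y|^q = 4.5444^1.1 = 5.2872
f*(4.5444) = 5.2872 / 1.1 = 4.8065


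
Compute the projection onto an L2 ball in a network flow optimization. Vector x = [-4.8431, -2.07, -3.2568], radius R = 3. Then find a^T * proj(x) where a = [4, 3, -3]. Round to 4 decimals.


Step 1: Compute ||x|| (intermediates to 6 decimals).
||x|| = sqrt((-4.8431)^2 + (-2.07)^2 + (-3.2568)^2) = 6.192517
Step 2: Project.
Since ||x|| > R, scale = R/||x|| = 3/6.192517 = 0.484456, proj(x) = scale * x
proj(x) = [-2.346269, -1.002824, -1.577776]
Step 3: Dot product.
a^T * proj(x) = 4*(-2.346269) + 3*(-1.002824) - 3*(-1.577776) = -7.6602


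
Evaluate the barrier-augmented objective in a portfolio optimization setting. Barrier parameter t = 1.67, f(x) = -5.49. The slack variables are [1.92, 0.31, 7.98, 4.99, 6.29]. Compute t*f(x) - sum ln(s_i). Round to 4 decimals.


Step 1: Compute log-barrier.
ln values: [0.6523, -1.1712, 2.0769, 1.6074, 1.839]
phi = -(0.6523 - 1.1712 + 2.0769 + 1.6074 + 1.839) = -5.0045
Step 2: Compute augmented objective.
t*f(x) = 1.67*-5.49 = -9.1683
Total = -9.1683 - 5.0045 = -14.1728


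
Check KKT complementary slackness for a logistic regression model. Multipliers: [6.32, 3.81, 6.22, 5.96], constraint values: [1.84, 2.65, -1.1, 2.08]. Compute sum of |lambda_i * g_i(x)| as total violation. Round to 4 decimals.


KKT complementary slackness check:
lambda_1 * g_1 = 6.32 * 1.84 = 11.6288
lambda_2 * g_2 = 3.81 * 2.65 = 10.0965
lambda_3 * g_3 = 6.22 * -1.1 = -6.842
lambda_4 * g_4 = 5.96 * 2.08 = 12.3968
Total violation = 11.6288 + 10.0965 + 6.842 + 12.3968 = 40.9641


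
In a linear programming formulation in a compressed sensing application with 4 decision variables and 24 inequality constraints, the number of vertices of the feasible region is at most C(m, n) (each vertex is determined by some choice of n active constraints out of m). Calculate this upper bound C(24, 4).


Each vertex corresponds to some choice of n active constraints out of m, so the number of vertices is at most C(m, n) = m! / (n!(m-n)!).
m = 24, n = 4
Numerator: 24 * 23 * 22 * 21
Denominator: 4! = 24
C(24, 4) = 10626


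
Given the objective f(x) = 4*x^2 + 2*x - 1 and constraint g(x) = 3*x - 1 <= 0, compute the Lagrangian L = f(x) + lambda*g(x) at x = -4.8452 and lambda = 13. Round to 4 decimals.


Step 1: Evaluate f(x).
f(-4.8452) = 4*(-4.8452)^2 + 2*(-4.8452) - 1 = 83.2135
Step 2: Evaluate g(x).
g(-4.8452) = 3*-4.8452 - 1 = -15.5356
Step 3: Compute Lagrangian.
L = 83.2135 + 13*-15.5356 = -118.7493


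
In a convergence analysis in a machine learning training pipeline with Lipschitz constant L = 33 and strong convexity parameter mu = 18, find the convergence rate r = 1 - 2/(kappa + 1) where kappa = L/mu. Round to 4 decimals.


Step 1: Compute the condition number.
kappa = L/mu = 33/18 = 1.8333
Step 2: Compute the convergence rate.
r = 1 - 2/(kappa + 1) = 1 - 2*mu/(L + mu) = (L - mu)/(L + mu) = 15/51 = 0.2941


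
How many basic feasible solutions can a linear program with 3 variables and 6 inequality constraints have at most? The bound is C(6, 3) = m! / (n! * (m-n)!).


Each vertex corresponds to some choice of n active constraints out of m, so the number of vertices is at most C(m, n) = m! / (n!(m-n)!).
m = 6, n = 3
Numerator: 6 * 5 * 4
Denominator: 3! = 6
C(6, 3) = 20


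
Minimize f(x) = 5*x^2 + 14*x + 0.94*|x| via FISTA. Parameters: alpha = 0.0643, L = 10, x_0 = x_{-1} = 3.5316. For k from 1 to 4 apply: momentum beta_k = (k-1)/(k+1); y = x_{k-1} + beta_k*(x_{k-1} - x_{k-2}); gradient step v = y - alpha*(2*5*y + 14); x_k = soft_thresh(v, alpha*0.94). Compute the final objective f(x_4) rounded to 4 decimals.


FISTA on f(x) = 5*x^2 + 14*x + 0.94*|x|
L = 10, alpha = 0.0643
Iteration 1: beta = 0.0, y = 3.5316 + 0.0*(3.5316 - 3.5316) = 3.5316
  grad(y) = 49.316, v = y - alpha*grad = 0.3606
  prox(v) = soft_thresh(0.3606, 0.0604) = 0.3001
Iteration 2: beta = 0.3333, y = 0.3001 + 0.3333*(0.3001 - 3.5316) = -0.777
  grad(y) = 6.2299, v = y - alpha*grad = -1.1776
  prox(v) = soft_thresh(-1.1776, 0.0604) = -1.1172
Iteration 3: beta = 0.5, y = -1.1172 + 0.5*(-1.1172 - 0.3001) = -1.8258
  grad(y) = -4.258, v = y - alpha*grad = -1.552
  prox(v) = soft_thresh(-1.552, 0.0604) = -1.4916
Iteration 4: beta = 0.6, y = -1.4916 + 0.6*(-1.4916 + 1.1172) = -1.7162
  grad(y) = -3.1622, v = y - alpha*grad = -1.5129
  prox(v) = soft_thresh(-1.5129, 0.0604) = -1.4524
f(x_4) = 5*(-1.4524)^2 + 14*(-1.4524) + 0.94*|-1.4524| = -8.4209


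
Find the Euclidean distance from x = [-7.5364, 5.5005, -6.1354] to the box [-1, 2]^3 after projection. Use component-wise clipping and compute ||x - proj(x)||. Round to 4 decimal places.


Project each component onto [-1, 2].
clip(-7.5364) = -1.0, clip(5.5005) = 2.0, clip(-6.1354) = -1.0
Projection = [-1.0, 2.0, -1.0]
Squared diffs: [42.7245, 12.2535, 26.3723]
Distance = sqrt(81.3503) = 9.0194


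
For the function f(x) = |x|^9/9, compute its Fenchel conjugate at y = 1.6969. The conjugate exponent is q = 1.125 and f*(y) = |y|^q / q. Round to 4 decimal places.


The conjugate exponent q satisfies 1/p + 1/q = 1.
p = 9, so q = 9/(9 - 1) = 1.125
|y|^q = 1.6969^1.125 = 1.8129
f*(1.6969) = 1.8129 / 1.125 = 1.6114


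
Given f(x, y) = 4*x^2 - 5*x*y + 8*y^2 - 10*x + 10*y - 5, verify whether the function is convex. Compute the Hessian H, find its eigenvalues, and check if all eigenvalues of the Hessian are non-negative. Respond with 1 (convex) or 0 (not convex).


The Hessian of f(x,y) = 4*x^2 - 5*x*y + 8*y^2 - 10*x + 10*y - 5 is:
H = [[8, -5], [-5, 16]]
Trace = 8 + 16 = 24
Determinant = 8*16 - (-5)^2 = 103
Discriminant = (24)^2 - 4*103 = 164.0
Eigenvalues: lambda_1 = 5.5969, lambda_2 = 18.4031
The function is convex.

1


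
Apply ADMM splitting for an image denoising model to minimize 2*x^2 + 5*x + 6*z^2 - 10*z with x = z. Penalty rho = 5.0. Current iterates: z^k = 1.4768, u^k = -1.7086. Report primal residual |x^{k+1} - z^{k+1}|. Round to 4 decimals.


ADMM iteration with rho = 5.0, z^k = 1.4768, u^k = -1.7086
Step 1: x-update.
Minimize 2*x^2 + 5*x + (5.0/2)*(x - 1.4768 - 1.7086)^2
FOC: (2*2 + 5.0)*x = -5 + 5.0*(1.4768 + 1.7086)
x^{k+1} = 1.2141
Step 2: z-update.
Minimize 6*z^2 - 10*z + (5.0/2)*(1.2141 - z - 1.7086)^2
FOC: (2*6 + 5.0)*z = 10 + 5.0*(1.2141 - 1.7086)
z^{k+1} = 0.4428
Step 3: u-update.
u^{k+1} = -1.7086 + 1.2141 - 0.4428 = -0.9373
Step 4: Primal residual = |1.2141 - 0.4428| = 0.7713


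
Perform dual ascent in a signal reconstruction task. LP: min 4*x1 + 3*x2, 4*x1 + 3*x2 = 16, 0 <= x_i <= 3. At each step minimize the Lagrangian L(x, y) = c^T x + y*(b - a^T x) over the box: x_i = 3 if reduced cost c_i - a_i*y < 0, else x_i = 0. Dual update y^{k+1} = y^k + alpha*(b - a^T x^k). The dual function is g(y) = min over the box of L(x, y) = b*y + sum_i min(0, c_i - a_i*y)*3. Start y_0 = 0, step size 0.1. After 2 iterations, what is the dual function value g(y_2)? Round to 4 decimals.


Dual ascent for LP: min 4*x1 + 3*x2, 4*x1 + 3*x2 = 16, 0 <= x_i <= 3
Step 1: y^k = 0.0, reduced costs: (4.0, 3.0)
  x^k = (0.0, 0.0), subgradient = b - a^T x = 16.0
  y^{k+1} = 0.0 + 0.1*16.0 = 1.6
Step 2: y^k = 1.6, reduced costs: (-2.4, -1.8)
  x^k = (3.0, 3.0), subgradient = b - a^T x = -5.0
  y^{k+1} = 1.6 + 0.1*-5.0 = 1.1
Dual objective at y_2 = 1.1: reduced costs (-0.4, -0.3), box minimizer x = (3.0, 3.0)
g(y_2) = b*y + (c1 - a1*y)*x1 + (c2 - a2*y)*x2 = 16*1.1 + (-0.4)*3.0 + (-0.3)*3.0 = 17.6 - 1.2 - 0.9 = 15.5


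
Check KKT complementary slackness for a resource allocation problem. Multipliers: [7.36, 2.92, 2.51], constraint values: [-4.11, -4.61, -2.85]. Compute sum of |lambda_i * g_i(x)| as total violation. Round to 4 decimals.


KKT complementary slackness check:
lambda_1 * g_1 = 7.36 * -4.11 = -30.2496
lambda_2 * g_2 = 2.92 * -4.61 = -13.4612
lambda_3 * g_3 = 2.51 * -2.85 = -7.1535
Total violation = 30.2496 + 13.4612 + 7.1535 = 50.8643


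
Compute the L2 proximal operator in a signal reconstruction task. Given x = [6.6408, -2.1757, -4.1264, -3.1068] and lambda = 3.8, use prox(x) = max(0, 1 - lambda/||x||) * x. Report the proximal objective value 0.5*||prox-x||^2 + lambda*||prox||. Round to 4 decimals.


Step 1: Compute ||x||.
||x|| = 8.6898
Step 2: Compute scaling factor.
scale = max(0, 1 - 3.8/8.6898) = 0.5627
Step 3: prox(x) = [3.7368, -1.2243, -2.322, -1.7482]
||prox(x)|| = 4.8898
Step 4: Proximal objective.
0.5*||prox-x||^2 = 7.22
lambda*||prox|| = 18.5812
Total = 25.8014


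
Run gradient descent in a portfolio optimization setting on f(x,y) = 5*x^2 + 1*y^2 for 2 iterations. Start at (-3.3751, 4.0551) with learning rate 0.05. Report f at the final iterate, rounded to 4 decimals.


Gradient descent on f(x,y) = 5*x^2 + 1*y^2.
Starting point: (-3.3751, 4.0551), alpha = 0.05
Step 1: grad_x = 2*5*-3.3751 = -33.751, grad_y = 2*1*4.0551 = 8.1102
  x_1 = -3.3751 - 0.05*-33.751 = -1.6876
  y_1 = 4.0551 - 0.05*8.1102 = 3.6496
Step 2: grad_x = 2*5*-1.6876 = -16.8755, grad_y = 2*1*3.6496 = 7.2992
  x_2 = -1.6876 - 0.05*-16.8755 = -0.8438
  y_2 = 3.6496 - 0.05*7.2992 = 3.2846
f(-0.8438, 3.2846) = 5*(-0.8438)^2 + 1*3.2846^2 = 14.3486


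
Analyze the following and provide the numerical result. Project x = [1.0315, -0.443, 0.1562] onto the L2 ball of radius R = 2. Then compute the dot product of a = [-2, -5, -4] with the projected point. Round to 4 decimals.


Step 1: Compute ||x|| (intermediates to 6 decimals).
||x|| = sqrt(1.0315^2 + (-0.443)^2 + 0.1562^2) = 1.133419
Step 2: Project.
Since ||x|| <= R, proj = x (no scaling needed).
proj(x) = [1.0315, -0.443, 0.1562]
Step 3: Dot product.
a^T * proj(x) = -2*1.0315 - 5*(-0.443) - 4*0.1562 = -0.4728


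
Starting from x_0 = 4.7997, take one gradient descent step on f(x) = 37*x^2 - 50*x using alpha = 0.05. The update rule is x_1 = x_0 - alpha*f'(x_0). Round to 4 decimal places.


We compute the gradient at x_0 and apply the update.
f'(x) = 74*x - 50
f'(4.7997) = 74*4.7997 - 50 = 305.1778
x_1 = 4.7997 - 0.05*305.1778 = -10.4592


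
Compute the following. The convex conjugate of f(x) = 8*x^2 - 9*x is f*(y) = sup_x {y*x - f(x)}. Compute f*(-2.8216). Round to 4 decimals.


f*(y) = sup_x {y*x - a*x^2 - b*x} = sup_x {(y-b)*x - a*x^2}
FOC: (y - b) - 2a*x = 0 => x* = (y - b)/(2a)
x* = (-2.8216 + 9)/(2*8) = 0.3862
f*(-2.8216) = (y-b)^2/(4a) = (-2.8216 + 9)^2/(4*8)
= 38.1726/32 = 1.1929


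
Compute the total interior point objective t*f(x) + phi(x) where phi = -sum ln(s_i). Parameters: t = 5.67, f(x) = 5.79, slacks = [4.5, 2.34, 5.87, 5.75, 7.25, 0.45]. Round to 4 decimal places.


Step 1: Compute log-barrier.
ln values: [1.5041, 0.8502, 1.7699, 1.7492, 1.981, -0.7985]
phi = -(1.5041 + 0.8502 + 1.7699 + 1.7492 + 1.981 - 0.7985) = -7.0558
Step 2: Compute augmented objective.
t*f(x) = 5.67*5.79 = 32.8293
Total = 32.8293 - 7.0558 = 25.7735


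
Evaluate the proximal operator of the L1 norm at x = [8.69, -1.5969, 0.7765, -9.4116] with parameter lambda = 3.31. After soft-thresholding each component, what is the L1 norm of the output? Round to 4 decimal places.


Soft-thresholding with lambda = 3.31:
prox(8.69) = sign(8.69)*max(|8.69| - 3.31, 0) = 5.38
prox(-1.5969) = sign(-1.5969)*max(|-1.5969| - 3.31, 0) = 0.0
prox(0.7765) = sign(0.7765)*max(|0.7765| - 3.31, 0) = 0.0
prox(-9.4116) = sign(-9.4116)*max(|-9.4116| - 3.31, 0) = -6.1016
prox(x) = [5.38, 0.0, 0.0, -6.1016]
||prox(x)||_1 = 5.38 + 0.0 + 0.0 + 6.1016 = 11.4816


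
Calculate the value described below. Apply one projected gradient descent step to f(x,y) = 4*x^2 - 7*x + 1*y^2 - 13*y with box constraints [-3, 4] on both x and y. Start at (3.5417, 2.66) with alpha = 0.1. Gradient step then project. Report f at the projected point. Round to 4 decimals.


Step 1: Compute gradient at (3.5417, 2.66).
grad_x = 2*4*3.5417 - 7 = 21.3336
grad_y = 2*1*2.66 - 13 = -7.68
Step 2: Gradient step.
x_raw = 3.5417 - 0.1*21.3336 = 1.4083
y_raw = 2.66 - 0.1*-7.68 = 3.428
Step 3: Project onto [-3, 4].
x_proj = clip(1.4083) = 1.4083
y_proj = clip(3.428) = 3.428
Step 4: Evaluate f.
f(1.4083, 3.428) = -34.7375


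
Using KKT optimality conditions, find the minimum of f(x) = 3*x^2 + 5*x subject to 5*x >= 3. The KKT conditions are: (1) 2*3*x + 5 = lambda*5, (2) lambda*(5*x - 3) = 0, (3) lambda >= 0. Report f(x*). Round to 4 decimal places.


Step 1: Try lambda = 0 (constraint inactive).
x_unc = -5/(2*3) = -0.8333
Check: 5*-0.8333 = -4.1665 < 3 -- violated!
Step 2: Constraint must be active: 5*x = 3
x* = 3/5 = 0.6
lambda = (2*3*0.6 + 5)/5 = 1.72
Step 3: Compute optimal value.
f(x*) = 3*0.6^2 + 5*0.6 = 4.08


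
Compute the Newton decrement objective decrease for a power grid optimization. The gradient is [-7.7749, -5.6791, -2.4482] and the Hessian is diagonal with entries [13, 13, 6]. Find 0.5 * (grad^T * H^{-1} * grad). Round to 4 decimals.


Step 1: H is diagonal, so H^(-1) * g = [-0.5981, -0.4369, -0.408].
Step 2: g^T H^(-1) g = sum_i g_i^2 / H_ii
  = (-7.7749)^2/13 + (-5.6791)^2/13 + (-2.4482)^2/6
  = 4.6499 + 2.4809 + 0.9989 = 8.1298
Step 3: Objective decrease = 0.5 * g^T H^(-1) g = 4.0649


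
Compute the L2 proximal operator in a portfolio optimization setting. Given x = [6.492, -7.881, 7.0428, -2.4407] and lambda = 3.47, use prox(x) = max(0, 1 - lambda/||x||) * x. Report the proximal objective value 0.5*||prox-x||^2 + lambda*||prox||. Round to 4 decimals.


Step 1: Compute ||x||.
||x|| = 12.6418
Step 2: Compute scaling factor.
scale = max(0, 1 - 3.47/12.6418) = 0.7255
Step 3: prox(x) = [4.71, -5.7178, 5.1096, -1.7708]
||prox(x)|| = 9.1718
Step 4: Proximal objective.
0.5*||prox-x||^2 = 6.0205
lambda*||prox|| = 31.8261
Total = 37.8465


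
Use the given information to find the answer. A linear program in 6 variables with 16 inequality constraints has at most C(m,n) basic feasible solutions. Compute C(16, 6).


Each vertex corresponds to some choice of n active constraints out of m, so the number of vertices is at most C(m, n) = m! / (n!(m-n)!).
m = 16, n = 6
Numerator: 16 * 15 * 14 * 13 * 12 * 11
Denominator: 6! = 720
C(16, 6) = 8008


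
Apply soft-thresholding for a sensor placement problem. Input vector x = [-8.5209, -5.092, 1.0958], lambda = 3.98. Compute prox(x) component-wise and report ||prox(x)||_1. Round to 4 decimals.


Soft-thresholding with lambda = 3.98:
prox(-8.5209) = sign(-8.5209)*max(|-8.5209| - 3.98, 0) = -4.5409
prox(-5.092) = sign(-5.092)*max(|-5.092| - 3.98, 0) = -1.112
prox(1.0958) = sign(1.0958)*max(|1.0958| - 3.98, 0) = 0.0
prox(x) = [-4.5409, -1.112, 0.0]
||prox(x)||_1 = 4.5409 + 1.112 + 0.0 = 5.6529


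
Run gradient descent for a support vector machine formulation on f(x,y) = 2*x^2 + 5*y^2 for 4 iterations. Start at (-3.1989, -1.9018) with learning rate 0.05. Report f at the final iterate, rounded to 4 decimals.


Gradient descent on f(x,y) = 2*x^2 + 5*y^2.
Starting point: (-3.1989, -1.9018), alpha = 0.05
Step 1: grad_x = 2*2*-3.1989 = -12.7956, grad_y = 2*5*-1.9018 = -19.018
  x_1 = -3.1989 - 0.05*-12.7956 = -2.5591
  y_1 = -1.9018 - 0.05*-19.018 = -0.9509
Step 2: grad_x = 2*2*-2.5591 = -10.2365, grad_y = 2*5*-0.9509 = -9.509
  x_2 = -2.5591 - 0.05*-10.2365 = -2.0473
  y_2 = -0.9509 - 0.05*-9.509 = -0.4755
Step 3: grad_x = 2*2*-2.0473 = -8.1892, grad_y = 2*5*-0.4755 = -4.7545
  x_3 = -2.0473 - 0.05*-8.1892 = -1.6378
  y_3 = -0.4755 - 0.05*-4.7545 = -0.2377
Step 4: grad_x = 2*2*-1.6378 = -6.5513, grad_y = 2*5*-0.2377 = -2.3773
  x_4 = -1.6378 - 0.05*-6.5513 = -1.3103
  y_4 = -0.2377 - 0.05*-2.3773 = -0.1189
f(-1.3103, -0.1189) = 2*(-1.3103)^2 + 5*(-0.1189)^2 = 3.5043


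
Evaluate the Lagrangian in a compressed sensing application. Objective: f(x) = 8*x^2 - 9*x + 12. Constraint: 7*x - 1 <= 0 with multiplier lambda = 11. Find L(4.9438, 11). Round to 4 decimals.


Step 1: Evaluate f(x).
f(4.9438) = 8*4.9438^2 - 9*4.9438 + 12 = 163.0351
Step 2: Evaluate g(x).
g(4.9438) = 7*4.9438 - 1 = 33.6066
Step 3: Compute Lagrangian.
L = 163.0351 + 11*33.6066 = 532.7077


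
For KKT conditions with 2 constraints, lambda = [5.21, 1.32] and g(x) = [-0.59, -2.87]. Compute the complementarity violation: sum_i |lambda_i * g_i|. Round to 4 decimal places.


KKT complementary slackness check:
lambda_1 * g_1 = 5.21 * -0.59 = -3.0739
lambda_2 * g_2 = 1.32 * -2.87 = -3.7884
Total violation = 3.0739 + 3.7884 = 6.8623


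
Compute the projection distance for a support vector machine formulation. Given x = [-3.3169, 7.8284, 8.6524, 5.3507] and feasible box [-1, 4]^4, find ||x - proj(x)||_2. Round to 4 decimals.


Project each component onto [-1, 4].
clip(-3.3169) = -1.0, clip(7.8284) = 4.0, clip(8.6524) = 4.0, clip(5.3507) = 4.0
Projection = [-1.0, 4.0, 4.0, 4.0]
Squared diffs: [5.368, 14.6566, 21.6448, 1.8244]
Distance = sqrt(43.4938) = 6.595


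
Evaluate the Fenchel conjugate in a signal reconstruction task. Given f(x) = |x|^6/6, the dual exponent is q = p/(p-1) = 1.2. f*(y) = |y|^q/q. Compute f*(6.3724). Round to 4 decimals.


The conjugate exponent q satisfies 1/p + 1/q = 1.
p = 6, so q = 6/(6 - 1) = 1.2
|y|^q = 6.3724^1.2 = 9.2292
f*(6.3724) = 9.2292 / 1.2 = 7.691


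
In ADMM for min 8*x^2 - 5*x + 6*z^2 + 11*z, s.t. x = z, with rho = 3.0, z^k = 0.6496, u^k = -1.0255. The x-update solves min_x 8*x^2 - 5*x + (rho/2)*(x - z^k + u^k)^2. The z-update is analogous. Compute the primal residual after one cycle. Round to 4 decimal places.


ADMM iteration with rho = 3.0, z^k = 0.6496, u^k = -1.0255
Step 1: x-update.
Minimize 8*x^2 - 5*x + (3.0/2)*(x - 0.6496 - 1.0255)^2
FOC: (2*8 + 3.0)*x = 5 + 3.0*(0.6496 + 1.0255)
x^{k+1} = 0.5276
Step 2: z-update.
Minimize 6*z^2 + 11*z + (3.0/2)*(0.5276 - z - 1.0255)^2
FOC: (2*6 + 3.0)*z = -11 + 3.0*(0.5276 - 1.0255)
z^{k+1} = -0.8329
Step 3: u-update.
u^{k+1} = -1.0255 + 0.5276 + 0.8329 = 0.3351
Step 4: Primal residual = |0.5276 + 0.8329| = 1.3606


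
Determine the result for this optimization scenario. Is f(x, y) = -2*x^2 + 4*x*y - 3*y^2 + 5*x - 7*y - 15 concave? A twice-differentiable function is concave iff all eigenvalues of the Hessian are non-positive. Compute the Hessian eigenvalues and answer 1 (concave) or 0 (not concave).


The Hessian of f(x,y) = -2*x^2 + 4*x*y - 3*y^2 + 5*x - 7*y - 15 is:
H = [[-4, 4], [4, -6]]
Trace = -4 - 6 = -10
Determinant = -4*-6 - (4)^2 = 8
Discriminant = (-10)^2 - 4*8 = 68.0
Eigenvalues: lambda_1 = -9.1231, lambda_2 = -0.8769
The function is concave.

1


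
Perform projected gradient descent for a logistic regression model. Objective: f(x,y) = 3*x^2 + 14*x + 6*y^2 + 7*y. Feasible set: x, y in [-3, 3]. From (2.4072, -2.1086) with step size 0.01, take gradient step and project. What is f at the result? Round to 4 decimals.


Step 1: Compute gradient at (2.4072, -2.1086).
grad_x = 2*3*2.4072 + 14 = 28.4432
grad_y = 2*6*-2.1086 + 7 = -18.3032
Step 2: Gradient step.
x_raw = 2.4072 - 0.01*28.4432 = 2.1228
y_raw = -2.1086 - 0.01*-18.3032 = -1.9256
Step 3: Project onto [-3, 3].
x_proj = clip(2.1228) = 2.1228
y_proj = clip(-1.9256) = -1.9256
Step 4: Evaluate f.
f(2.1228, -1.9256) = 52.0051
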